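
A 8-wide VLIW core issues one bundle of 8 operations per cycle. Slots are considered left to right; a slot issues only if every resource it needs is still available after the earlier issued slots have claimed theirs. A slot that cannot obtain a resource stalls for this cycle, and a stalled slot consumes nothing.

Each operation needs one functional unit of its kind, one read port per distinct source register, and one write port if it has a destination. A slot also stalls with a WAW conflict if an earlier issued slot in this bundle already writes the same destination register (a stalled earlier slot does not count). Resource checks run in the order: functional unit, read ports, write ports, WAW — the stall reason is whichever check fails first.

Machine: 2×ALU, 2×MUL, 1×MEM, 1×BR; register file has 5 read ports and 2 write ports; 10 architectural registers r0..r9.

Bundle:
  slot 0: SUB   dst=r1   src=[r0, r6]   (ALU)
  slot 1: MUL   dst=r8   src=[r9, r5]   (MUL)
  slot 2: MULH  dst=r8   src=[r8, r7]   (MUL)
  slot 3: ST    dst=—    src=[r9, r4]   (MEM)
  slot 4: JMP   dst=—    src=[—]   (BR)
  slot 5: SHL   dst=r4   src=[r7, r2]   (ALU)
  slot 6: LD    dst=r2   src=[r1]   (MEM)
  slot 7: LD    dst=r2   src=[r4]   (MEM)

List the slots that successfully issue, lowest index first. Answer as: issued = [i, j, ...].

issued = [0, 1, 4]

(0) want 1×ALU +2rd +1wr — yes → AL1|MU2|ME1|BR1|rd3|wr1
(1) want 1×MUL +2rd +1wr — yes → AL1|MU1|ME1|BR1|rd1|wr0
(2) want 1×MUL +2rd +1wr — RD_PORT → AL1|MU1|ME1|BR1|rd1|wr0
(3) want 1×MEM +2rd +0wr — RD_PORT → AL1|MU1|ME1|BR1|rd1|wr0
(4) want 1×BR +0rd +0wr — yes → AL1|MU1|ME1|BR0|rd1|wr0
(5) want 1×ALU +2rd +1wr — RD_PORT → AL1|MU1|ME1|BR0|rd1|wr0
(6) want 1×MEM +1rd +1wr — WR_PORT → AL1|MU1|ME1|BR0|rd1|wr0
(7) want 1×MEM +1rd +1wr — WR_PORT → AL1|MU1|ME1|BR0|rd1|wr0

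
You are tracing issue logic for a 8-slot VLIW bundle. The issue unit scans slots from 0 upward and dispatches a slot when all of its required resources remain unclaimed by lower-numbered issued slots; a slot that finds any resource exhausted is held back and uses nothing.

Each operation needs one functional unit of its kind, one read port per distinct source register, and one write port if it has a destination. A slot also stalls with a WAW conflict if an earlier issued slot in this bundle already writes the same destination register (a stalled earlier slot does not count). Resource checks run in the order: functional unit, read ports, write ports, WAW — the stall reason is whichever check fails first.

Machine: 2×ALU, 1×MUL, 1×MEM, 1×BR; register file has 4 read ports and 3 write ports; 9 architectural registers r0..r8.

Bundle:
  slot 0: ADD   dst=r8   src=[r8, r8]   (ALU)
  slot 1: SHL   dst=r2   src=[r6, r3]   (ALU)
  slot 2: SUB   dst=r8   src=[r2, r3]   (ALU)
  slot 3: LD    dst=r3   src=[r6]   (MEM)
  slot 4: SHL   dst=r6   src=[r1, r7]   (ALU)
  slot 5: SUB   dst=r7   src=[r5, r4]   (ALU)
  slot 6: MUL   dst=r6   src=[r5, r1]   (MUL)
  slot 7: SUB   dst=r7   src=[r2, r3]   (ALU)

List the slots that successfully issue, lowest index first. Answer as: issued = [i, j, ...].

[0] ALU needs rd=1 wr=1: ok; after: ALU=1 MUL=1 MEM=1 BR=1, R=3, W=2
[1] ALU needs rd=2 wr=1: ok; after: ALU=0 MUL=1 MEM=1 BR=1, R=1, W=1
[2] ALU needs rd=2 wr=1: FU; after: ALU=0 MUL=1 MEM=1 BR=1, R=1, W=1
[3] MEM needs rd=1 wr=1: ok; after: ALU=0 MUL=1 MEM=0 BR=1, R=0, W=0
[4] ALU needs rd=2 wr=1: FU; after: ALU=0 MUL=1 MEM=0 BR=1, R=0, W=0
[5] ALU needs rd=2 wr=1: FU; after: ALU=0 MUL=1 MEM=0 BR=1, R=0, W=0
[6] MUL needs rd=2 wr=1: RD_PORT; after: ALU=0 MUL=1 MEM=0 BR=1, R=0, W=0
[7] ALU needs rd=2 wr=1: FU; after: ALU=0 MUL=1 MEM=0 BR=1, R=0, W=0

issued = [0, 1, 3]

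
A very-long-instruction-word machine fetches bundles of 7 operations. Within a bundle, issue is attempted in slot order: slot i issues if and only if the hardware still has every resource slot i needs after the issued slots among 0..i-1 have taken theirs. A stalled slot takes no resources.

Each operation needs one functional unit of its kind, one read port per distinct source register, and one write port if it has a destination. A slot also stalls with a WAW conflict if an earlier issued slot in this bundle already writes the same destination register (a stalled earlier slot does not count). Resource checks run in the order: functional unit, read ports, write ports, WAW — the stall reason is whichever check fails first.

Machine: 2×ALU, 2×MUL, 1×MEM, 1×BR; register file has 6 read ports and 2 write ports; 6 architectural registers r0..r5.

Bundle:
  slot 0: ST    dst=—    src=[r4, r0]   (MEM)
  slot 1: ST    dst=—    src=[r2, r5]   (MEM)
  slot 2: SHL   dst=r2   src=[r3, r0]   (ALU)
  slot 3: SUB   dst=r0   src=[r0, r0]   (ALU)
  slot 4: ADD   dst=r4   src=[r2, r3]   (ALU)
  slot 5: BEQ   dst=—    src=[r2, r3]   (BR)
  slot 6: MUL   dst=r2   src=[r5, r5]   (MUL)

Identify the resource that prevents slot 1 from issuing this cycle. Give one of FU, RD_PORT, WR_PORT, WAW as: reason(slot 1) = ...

  0. MEM ⇒ go  {2A/2Mu/0Ld/1B | 4r 2w}
  1. MEM ⇒ no(FU)  {2A/2Mu/0Ld/1B | 4r 2w}
  2. ALU→r2 ⇒ go  {1A/2Mu/0Ld/1B | 2r 1w}
  3. ALU→r0 ⇒ go  {0A/2Mu/0Ld/1B | 1r 0w}
  4. ALU→r4 ⇒ no(FU)  {0A/2Mu/0Ld/1B | 1r 0w}
  5. BR ⇒ no(RD_PORT)  {0A/2Mu/0Ld/1B | 1r 0w}
  6. MUL→r2 ⇒ no(WR_PORT)  {0A/2Mu/0Ld/1B | 1r 0w}

reason(slot 1) = FU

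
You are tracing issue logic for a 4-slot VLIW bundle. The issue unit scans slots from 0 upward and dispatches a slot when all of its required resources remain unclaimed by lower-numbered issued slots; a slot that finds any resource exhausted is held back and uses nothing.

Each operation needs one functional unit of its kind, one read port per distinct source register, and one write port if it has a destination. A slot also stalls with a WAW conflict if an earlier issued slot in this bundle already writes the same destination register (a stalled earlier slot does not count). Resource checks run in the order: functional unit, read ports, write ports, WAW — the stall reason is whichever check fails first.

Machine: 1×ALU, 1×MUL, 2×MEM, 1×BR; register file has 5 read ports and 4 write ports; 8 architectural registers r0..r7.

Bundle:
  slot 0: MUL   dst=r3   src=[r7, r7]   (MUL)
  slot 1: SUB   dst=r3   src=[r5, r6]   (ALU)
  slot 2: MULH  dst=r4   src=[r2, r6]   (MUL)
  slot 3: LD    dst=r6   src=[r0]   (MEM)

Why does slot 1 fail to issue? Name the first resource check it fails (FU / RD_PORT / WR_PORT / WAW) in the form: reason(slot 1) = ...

reason(slot 1) = WAW

[0] MUL needs rd=1 wr=1: ok; after: ALU=1 MUL=0 MEM=2 BR=1, R=4, W=3
[1] ALU needs rd=2 wr=1: WAW; after: ALU=1 MUL=0 MEM=2 BR=1, R=4, W=3
[2] MUL needs rd=2 wr=1: FU; after: ALU=1 MUL=0 MEM=2 BR=1, R=4, W=3
[3] MEM needs rd=1 wr=1: ok; after: ALU=1 MUL=0 MEM=1 BR=1, R=3, W=2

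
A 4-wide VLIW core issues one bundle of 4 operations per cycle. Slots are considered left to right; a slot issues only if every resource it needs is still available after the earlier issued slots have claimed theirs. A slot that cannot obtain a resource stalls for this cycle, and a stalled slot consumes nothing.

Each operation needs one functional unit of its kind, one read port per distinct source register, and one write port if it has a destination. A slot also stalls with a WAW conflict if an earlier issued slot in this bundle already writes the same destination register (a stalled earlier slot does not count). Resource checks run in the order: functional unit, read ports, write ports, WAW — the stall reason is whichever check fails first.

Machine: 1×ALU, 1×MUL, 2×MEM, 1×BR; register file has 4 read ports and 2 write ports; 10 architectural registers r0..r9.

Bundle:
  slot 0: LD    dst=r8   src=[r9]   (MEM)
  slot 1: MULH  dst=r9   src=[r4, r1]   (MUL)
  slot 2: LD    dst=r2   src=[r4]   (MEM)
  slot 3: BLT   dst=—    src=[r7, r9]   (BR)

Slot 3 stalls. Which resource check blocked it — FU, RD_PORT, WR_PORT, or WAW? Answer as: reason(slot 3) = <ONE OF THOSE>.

reason(slot 3) = RD_PORT

(0) want 1×MEM +1rd +1wr — yes → AL1|MU1|ME1|BR1|rd3|wr1
(1) want 1×MUL +2rd +1wr — yes → AL1|MU0|ME1|BR1|rd1|wr0
(2) want 1×MEM +1rd +1wr — WR_PORT → AL1|MU0|ME1|BR1|rd1|wr0
(3) want 1×BR +2rd +0wr — RD_PORT → AL1|MU0|ME1|BR1|rd1|wr0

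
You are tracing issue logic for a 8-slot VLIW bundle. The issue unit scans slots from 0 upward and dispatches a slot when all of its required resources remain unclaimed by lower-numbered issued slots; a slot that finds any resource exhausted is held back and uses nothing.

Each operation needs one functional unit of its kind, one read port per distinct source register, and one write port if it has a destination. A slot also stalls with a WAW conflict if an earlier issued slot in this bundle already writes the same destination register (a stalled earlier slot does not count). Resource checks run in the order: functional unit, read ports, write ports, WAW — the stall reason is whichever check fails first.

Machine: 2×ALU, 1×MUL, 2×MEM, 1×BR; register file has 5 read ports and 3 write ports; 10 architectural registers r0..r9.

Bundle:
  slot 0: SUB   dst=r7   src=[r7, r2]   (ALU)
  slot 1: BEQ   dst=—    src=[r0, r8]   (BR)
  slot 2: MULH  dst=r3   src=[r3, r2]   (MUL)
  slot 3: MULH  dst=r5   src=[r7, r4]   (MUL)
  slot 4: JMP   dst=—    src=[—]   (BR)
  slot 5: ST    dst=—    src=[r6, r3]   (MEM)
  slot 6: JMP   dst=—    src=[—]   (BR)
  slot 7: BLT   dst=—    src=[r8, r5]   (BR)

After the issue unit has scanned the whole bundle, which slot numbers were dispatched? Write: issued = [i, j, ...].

issued = [0, 1]

slot 0 (ALU): ISSUE — free A1,Mu1,Ld2,B1 rp3 wp2
slot 1 (BR): ISSUE — free A1,Mu1,Ld2,B0 rp1 wp2
slot 2 (MUL): stall RD_PORT — free A1,Mu1,Ld2,B0 rp1 wp2
slot 3 (MUL): stall RD_PORT — free A1,Mu1,Ld2,B0 rp1 wp2
slot 4 (BR): stall FU — free A1,Mu1,Ld2,B0 rp1 wp2
slot 5 (MEM): stall RD_PORT — free A1,Mu1,Ld2,B0 rp1 wp2
slot 6 (BR): stall FU — free A1,Mu1,Ld2,B0 rp1 wp2
slot 7 (BR): stall FU — free A1,Mu1,Ld2,B0 rp1 wp2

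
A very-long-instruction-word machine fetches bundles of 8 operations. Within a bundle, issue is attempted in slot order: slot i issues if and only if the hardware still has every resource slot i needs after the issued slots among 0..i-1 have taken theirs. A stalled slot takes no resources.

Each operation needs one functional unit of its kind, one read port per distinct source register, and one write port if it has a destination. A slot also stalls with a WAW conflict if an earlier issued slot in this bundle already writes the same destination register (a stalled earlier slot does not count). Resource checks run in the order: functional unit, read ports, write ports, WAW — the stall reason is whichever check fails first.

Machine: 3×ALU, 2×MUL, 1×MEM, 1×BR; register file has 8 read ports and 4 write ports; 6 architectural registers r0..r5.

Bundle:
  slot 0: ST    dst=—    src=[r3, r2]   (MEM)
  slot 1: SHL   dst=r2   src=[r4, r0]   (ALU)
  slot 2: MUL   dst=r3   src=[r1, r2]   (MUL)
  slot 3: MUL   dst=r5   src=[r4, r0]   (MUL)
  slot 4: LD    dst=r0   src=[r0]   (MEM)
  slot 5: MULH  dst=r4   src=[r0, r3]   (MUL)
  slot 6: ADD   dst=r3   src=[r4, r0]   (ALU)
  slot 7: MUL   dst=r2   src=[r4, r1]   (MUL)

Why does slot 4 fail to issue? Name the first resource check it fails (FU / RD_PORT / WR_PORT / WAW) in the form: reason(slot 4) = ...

slot 0 (MEM): ISSUE — free A3,Mu2,Ld0,B1 rp6 wp4
slot 1 (ALU): ISSUE — free A2,Mu2,Ld0,B1 rp4 wp3
slot 2 (MUL): ISSUE — free A2,Mu1,Ld0,B1 rp2 wp2
slot 3 (MUL): ISSUE — free A2,Mu0,Ld0,B1 rp0 wp1
slot 4 (MEM): stall FU — free A2,Mu0,Ld0,B1 rp0 wp1
slot 5 (MUL): stall FU — free A2,Mu0,Ld0,B1 rp0 wp1
slot 6 (ALU): stall RD_PORT — free A2,Mu0,Ld0,B1 rp0 wp1
slot 7 (MUL): stall FU — free A2,Mu0,Ld0,B1 rp0 wp1

reason(slot 4) = FU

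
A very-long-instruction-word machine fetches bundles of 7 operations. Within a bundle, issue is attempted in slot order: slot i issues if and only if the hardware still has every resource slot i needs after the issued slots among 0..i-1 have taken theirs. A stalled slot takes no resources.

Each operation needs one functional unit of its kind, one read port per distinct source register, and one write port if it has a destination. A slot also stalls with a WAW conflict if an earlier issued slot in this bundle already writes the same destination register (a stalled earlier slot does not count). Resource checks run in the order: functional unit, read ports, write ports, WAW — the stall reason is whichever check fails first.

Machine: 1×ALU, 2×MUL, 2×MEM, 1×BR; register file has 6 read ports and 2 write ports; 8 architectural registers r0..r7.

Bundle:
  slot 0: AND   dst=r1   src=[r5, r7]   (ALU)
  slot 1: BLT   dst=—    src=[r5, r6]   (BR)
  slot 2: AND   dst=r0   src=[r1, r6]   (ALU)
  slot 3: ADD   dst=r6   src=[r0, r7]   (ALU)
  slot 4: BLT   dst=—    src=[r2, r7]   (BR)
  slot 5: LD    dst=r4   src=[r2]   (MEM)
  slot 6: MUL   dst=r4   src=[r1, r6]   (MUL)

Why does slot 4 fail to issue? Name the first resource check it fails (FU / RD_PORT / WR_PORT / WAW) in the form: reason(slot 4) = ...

reason(slot 4) = FU

[0] ALU needs rd=2 wr=1: ok; after: ALU=0 MUL=2 MEM=2 BR=1, R=4, W=1
[1] BR needs rd=2 wr=0: ok; after: ALU=0 MUL=2 MEM=2 BR=0, R=2, W=1
[2] ALU needs rd=2 wr=1: FU; after: ALU=0 MUL=2 MEM=2 BR=0, R=2, W=1
[3] ALU needs rd=2 wr=1: FU; after: ALU=0 MUL=2 MEM=2 BR=0, R=2, W=1
[4] BR needs rd=2 wr=0: FU; after: ALU=0 MUL=2 MEM=2 BR=0, R=2, W=1
[5] MEM needs rd=1 wr=1: ok; after: ALU=0 MUL=2 MEM=1 BR=0, R=1, W=0
[6] MUL needs rd=2 wr=1: RD_PORT; after: ALU=0 MUL=2 MEM=1 BR=0, R=1, W=0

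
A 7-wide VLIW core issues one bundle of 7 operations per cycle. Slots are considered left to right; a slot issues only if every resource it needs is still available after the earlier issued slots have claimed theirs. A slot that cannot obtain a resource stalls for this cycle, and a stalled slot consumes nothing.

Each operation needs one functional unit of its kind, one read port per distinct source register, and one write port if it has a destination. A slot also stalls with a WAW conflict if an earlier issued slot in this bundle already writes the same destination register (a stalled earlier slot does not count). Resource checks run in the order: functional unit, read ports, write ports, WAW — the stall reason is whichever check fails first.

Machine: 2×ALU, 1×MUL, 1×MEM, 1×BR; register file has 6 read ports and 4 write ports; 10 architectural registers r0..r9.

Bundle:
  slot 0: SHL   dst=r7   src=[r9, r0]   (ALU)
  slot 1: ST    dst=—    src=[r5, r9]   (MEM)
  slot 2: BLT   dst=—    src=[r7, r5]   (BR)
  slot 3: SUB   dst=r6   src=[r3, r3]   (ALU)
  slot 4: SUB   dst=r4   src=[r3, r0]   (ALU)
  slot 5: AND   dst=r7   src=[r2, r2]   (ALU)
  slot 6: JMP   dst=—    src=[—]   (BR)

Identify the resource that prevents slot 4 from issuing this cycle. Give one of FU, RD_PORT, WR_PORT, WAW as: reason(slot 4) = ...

reason(slot 4) = RD_PORT

[0] ALU needs rd=2 wr=1: ok; after: ALU=1 MUL=1 MEM=1 BR=1, R=4, W=3
[1] MEM needs rd=2 wr=0: ok; after: ALU=1 MUL=1 MEM=0 BR=1, R=2, W=3
[2] BR needs rd=2 wr=0: ok; after: ALU=1 MUL=1 MEM=0 BR=0, R=0, W=3
[3] ALU needs rd=1 wr=1: RD_PORT; after: ALU=1 MUL=1 MEM=0 BR=0, R=0, W=3
[4] ALU needs rd=2 wr=1: RD_PORT; after: ALU=1 MUL=1 MEM=0 BR=0, R=0, W=3
[5] ALU needs rd=1 wr=1: RD_PORT; after: ALU=1 MUL=1 MEM=0 BR=0, R=0, W=3
[6] BR needs rd=0 wr=0: FU; after: ALU=1 MUL=1 MEM=0 BR=0, R=0, W=3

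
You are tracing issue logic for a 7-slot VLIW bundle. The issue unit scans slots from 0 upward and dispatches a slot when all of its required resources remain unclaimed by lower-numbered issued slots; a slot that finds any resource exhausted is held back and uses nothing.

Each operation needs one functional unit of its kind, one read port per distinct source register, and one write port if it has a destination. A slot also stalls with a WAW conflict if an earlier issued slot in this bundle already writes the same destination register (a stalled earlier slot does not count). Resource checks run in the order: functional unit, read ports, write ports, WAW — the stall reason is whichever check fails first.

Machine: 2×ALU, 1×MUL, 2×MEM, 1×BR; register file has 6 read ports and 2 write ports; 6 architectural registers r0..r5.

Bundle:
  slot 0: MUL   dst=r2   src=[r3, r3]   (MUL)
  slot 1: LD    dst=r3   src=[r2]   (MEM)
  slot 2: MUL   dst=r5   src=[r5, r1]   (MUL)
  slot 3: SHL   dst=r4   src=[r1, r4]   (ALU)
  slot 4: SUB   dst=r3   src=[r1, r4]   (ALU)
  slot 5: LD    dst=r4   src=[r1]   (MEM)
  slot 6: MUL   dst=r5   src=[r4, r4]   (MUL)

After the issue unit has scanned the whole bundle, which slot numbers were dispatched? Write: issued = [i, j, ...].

(0) want 1×MUL +1rd +1wr — yes → AL2|MU0|ME2|BR1|rd5|wr1
(1) want 1×MEM +1rd +1wr — yes → AL2|MU0|ME1|BR1|rd4|wr0
(2) want 1×MUL +2rd +1wr — FU → AL2|MU0|ME1|BR1|rd4|wr0
(3) want 1×ALU +2rd +1wr — WR_PORT → AL2|MU0|ME1|BR1|rd4|wr0
(4) want 1×ALU +2rd +1wr — WR_PORT → AL2|MU0|ME1|BR1|rd4|wr0
(5) want 1×MEM +1rd +1wr — WR_PORT → AL2|MU0|ME1|BR1|rd4|wr0
(6) want 1×MUL +1rd +1wr — FU → AL2|MU0|ME1|BR1|rd4|wr0

issued = [0, 1]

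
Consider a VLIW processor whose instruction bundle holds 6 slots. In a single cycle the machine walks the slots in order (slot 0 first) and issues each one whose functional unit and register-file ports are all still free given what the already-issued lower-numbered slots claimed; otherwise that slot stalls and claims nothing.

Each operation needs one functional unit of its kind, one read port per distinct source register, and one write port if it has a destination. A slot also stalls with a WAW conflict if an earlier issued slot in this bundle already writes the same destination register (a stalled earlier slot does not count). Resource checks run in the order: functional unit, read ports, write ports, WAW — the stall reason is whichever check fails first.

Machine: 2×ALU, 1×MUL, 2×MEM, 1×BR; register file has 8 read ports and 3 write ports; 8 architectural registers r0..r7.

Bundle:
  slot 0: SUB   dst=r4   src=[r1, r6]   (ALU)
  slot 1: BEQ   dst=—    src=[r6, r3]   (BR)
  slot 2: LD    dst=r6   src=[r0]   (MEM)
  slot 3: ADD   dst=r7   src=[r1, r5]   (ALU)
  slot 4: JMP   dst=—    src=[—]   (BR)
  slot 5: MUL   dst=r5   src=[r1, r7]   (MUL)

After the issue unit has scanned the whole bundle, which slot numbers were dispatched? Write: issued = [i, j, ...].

(0) want 1×ALU +2rd +1wr — yes → AL1|MU1|ME2|BR1|rd6|wr2
(1) want 1×BR +2rd +0wr — yes → AL1|MU1|ME2|BR0|rd4|wr2
(2) want 1×MEM +1rd +1wr — yes → AL1|MU1|ME1|BR0|rd3|wr1
(3) want 1×ALU +2rd +1wr — yes → AL0|MU1|ME1|BR0|rd1|wr0
(4) want 1×BR +0rd +0wr — FU → AL0|MU1|ME1|BR0|rd1|wr0
(5) want 1×MUL +2rd +1wr — RD_PORT → AL0|MU1|ME1|BR0|rd1|wr0

issued = [0, 1, 2, 3]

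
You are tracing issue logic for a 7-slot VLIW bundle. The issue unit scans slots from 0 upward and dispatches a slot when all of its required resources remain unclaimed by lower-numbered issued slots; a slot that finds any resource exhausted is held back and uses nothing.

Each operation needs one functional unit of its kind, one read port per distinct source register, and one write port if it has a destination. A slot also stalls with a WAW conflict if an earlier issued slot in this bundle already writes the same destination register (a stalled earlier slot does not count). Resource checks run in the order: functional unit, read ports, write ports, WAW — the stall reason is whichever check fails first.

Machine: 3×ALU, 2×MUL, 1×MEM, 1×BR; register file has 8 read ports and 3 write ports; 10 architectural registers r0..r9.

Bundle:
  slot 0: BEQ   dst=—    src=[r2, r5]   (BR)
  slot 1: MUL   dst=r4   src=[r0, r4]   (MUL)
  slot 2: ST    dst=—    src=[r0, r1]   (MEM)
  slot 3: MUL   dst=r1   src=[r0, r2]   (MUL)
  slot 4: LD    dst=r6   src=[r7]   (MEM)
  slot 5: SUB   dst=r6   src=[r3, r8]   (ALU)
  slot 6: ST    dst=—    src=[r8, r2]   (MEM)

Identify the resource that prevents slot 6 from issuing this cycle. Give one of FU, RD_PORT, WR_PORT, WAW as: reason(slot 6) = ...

#0 BR src=r2,r5 dispatched  <A:3 Mu:2 Ld:1 B:0 rd:6 wr:3>
#1 MUL src=r0,r4 dispatched  <A:3 Mu:1 Ld:1 B:0 rd:4 wr:2>
#2 MEM src=r0,r1 dispatched  <A:3 Mu:1 Ld:0 B:0 rd:2 wr:2>
#3 MUL src=r0,r2 dispatched  <A:3 Mu:0 Ld:0 B:0 rd:0 wr:1>
#4 MEM src=r7 held:FU  <A:3 Mu:0 Ld:0 B:0 rd:0 wr:1>
#5 ALU src=r3,r8 held:RD_PORT  <A:3 Mu:0 Ld:0 B:0 rd:0 wr:1>
#6 MEM src=r8,r2 held:FU  <A:3 Mu:0 Ld:0 B:0 rd:0 wr:1>

reason(slot 6) = FU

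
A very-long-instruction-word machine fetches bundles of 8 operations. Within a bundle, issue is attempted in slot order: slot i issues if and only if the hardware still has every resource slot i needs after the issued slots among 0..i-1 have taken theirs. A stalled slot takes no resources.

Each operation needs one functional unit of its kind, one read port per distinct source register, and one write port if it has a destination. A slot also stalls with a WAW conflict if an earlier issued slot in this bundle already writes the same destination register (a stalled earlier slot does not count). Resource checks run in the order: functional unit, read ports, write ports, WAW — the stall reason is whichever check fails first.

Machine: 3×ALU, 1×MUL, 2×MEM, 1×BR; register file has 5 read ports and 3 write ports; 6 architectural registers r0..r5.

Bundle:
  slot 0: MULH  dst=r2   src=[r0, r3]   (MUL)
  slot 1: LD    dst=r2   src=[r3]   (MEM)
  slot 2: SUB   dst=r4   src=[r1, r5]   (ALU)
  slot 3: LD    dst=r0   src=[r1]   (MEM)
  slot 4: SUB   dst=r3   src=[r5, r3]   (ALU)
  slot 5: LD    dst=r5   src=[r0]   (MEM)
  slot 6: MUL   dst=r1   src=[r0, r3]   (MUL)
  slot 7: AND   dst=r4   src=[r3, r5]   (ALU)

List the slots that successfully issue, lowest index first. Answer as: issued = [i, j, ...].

  0. MUL→r2 ⇒ go  {3A/0Mu/2Ld/1B | 3r 2w}
  1. MEM→r2 ⇒ no(WAW)  {3A/0Mu/2Ld/1B | 3r 2w}
  2. ALU→r4 ⇒ go  {2A/0Mu/2Ld/1B | 1r 1w}
  3. MEM→r0 ⇒ go  {2A/0Mu/1Ld/1B | 0r 0w}
  4. ALU→r3 ⇒ no(RD_PORT)  {2A/0Mu/1Ld/1B | 0r 0w}
  5. MEM→r5 ⇒ no(RD_PORT)  {2A/0Mu/1Ld/1B | 0r 0w}
  6. MUL→r1 ⇒ no(FU)  {2A/0Mu/1Ld/1B | 0r 0w}
  7. ALU→r4 ⇒ no(RD_PORT)  {2A/0Mu/1Ld/1B | 0r 0w}

issued = [0, 2, 3]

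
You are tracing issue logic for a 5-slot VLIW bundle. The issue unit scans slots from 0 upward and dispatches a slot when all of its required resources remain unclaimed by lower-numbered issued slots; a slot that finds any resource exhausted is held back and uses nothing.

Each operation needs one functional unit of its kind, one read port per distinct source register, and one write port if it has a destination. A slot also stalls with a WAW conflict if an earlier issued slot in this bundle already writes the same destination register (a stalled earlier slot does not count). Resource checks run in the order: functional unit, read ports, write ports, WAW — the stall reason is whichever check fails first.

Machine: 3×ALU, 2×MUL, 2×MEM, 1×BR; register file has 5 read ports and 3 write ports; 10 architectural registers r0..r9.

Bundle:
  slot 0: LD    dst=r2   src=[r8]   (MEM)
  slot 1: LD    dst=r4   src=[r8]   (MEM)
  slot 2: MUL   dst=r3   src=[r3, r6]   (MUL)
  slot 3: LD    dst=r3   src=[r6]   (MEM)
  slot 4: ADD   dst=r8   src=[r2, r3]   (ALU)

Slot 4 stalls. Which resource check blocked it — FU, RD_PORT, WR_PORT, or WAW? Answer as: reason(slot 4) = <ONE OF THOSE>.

#0 MEM src=r8 dispatched  <A:3 Mu:2 Ld:1 B:1 rd:4 wr:2>
#1 MEM src=r8 dispatched  <A:3 Mu:2 Ld:0 B:1 rd:3 wr:1>
#2 MUL src=r3,r6 dispatched  <A:3 Mu:1 Ld:0 B:1 rd:1 wr:0>
#3 MEM src=r6 held:FU  <A:3 Mu:1 Ld:0 B:1 rd:1 wr:0>
#4 ALU src=r2,r3 held:RD_PORT  <A:3 Mu:1 Ld:0 B:1 rd:1 wr:0>

reason(slot 4) = RD_PORT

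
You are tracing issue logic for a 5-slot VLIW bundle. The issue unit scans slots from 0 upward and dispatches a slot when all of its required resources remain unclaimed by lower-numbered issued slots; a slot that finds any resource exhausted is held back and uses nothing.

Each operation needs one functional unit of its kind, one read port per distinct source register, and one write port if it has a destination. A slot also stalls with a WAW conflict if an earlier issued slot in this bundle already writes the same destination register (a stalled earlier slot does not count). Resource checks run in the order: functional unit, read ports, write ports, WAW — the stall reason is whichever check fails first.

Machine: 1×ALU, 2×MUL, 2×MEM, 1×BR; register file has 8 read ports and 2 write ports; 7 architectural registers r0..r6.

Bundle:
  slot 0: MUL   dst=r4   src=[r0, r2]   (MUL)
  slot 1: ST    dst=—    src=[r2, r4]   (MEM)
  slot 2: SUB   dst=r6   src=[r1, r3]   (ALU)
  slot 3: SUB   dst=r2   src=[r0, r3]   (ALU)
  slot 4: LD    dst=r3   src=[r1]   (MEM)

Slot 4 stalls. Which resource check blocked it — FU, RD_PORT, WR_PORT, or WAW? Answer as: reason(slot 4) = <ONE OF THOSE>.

  0. MUL→r4 ⇒ go  {1A/1Mu/2Ld/1B | 6r 1w}
  1. MEM ⇒ go  {1A/1Mu/1Ld/1B | 4r 1w}
  2. ALU→r6 ⇒ go  {0A/1Mu/1Ld/1B | 2r 0w}
  3. ALU→r2 ⇒ no(FU)  {0A/1Mu/1Ld/1B | 2r 0w}
  4. MEM→r3 ⇒ no(WR_PORT)  {0A/1Mu/1Ld/1B | 2r 0w}

reason(slot 4) = WR_PORT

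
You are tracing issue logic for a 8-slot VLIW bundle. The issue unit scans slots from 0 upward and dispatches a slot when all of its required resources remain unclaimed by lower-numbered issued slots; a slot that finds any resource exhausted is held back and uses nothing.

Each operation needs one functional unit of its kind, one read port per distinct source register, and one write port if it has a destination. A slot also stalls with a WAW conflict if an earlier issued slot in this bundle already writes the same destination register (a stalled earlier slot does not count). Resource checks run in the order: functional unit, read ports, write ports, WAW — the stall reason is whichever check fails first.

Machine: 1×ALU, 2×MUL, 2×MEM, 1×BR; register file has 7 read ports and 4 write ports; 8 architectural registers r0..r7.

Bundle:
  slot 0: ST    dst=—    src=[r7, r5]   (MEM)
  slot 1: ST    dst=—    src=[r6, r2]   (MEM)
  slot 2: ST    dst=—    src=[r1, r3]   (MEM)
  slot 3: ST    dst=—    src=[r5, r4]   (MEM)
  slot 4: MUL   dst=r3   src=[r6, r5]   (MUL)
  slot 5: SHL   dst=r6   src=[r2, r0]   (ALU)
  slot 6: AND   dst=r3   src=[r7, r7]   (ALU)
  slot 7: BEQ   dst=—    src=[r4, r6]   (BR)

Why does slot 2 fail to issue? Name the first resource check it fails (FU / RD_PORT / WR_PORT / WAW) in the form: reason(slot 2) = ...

reason(slot 2) = FU

(0) want 1×MEM +2rd +0wr — yes → AL1|MU2|ME1|BR1|rd5|wr4
(1) want 1×MEM +2rd +0wr — yes → AL1|MU2|ME0|BR1|rd3|wr4
(2) want 1×MEM +2rd +0wr — FU → AL1|MU2|ME0|BR1|rd3|wr4
(3) want 1×MEM +2rd +0wr — FU → AL1|MU2|ME0|BR1|rd3|wr4
(4) want 1×MUL +2rd +1wr — yes → AL1|MU1|ME0|BR1|rd1|wr3
(5) want 1×ALU +2rd +1wr — RD_PORT → AL1|MU1|ME0|BR1|rd1|wr3
(6) want 1×ALU +1rd +1wr — WAW → AL1|MU1|ME0|BR1|rd1|wr3
(7) want 1×BR +2rd +0wr — RD_PORT → AL1|MU1|ME0|BR1|rd1|wr3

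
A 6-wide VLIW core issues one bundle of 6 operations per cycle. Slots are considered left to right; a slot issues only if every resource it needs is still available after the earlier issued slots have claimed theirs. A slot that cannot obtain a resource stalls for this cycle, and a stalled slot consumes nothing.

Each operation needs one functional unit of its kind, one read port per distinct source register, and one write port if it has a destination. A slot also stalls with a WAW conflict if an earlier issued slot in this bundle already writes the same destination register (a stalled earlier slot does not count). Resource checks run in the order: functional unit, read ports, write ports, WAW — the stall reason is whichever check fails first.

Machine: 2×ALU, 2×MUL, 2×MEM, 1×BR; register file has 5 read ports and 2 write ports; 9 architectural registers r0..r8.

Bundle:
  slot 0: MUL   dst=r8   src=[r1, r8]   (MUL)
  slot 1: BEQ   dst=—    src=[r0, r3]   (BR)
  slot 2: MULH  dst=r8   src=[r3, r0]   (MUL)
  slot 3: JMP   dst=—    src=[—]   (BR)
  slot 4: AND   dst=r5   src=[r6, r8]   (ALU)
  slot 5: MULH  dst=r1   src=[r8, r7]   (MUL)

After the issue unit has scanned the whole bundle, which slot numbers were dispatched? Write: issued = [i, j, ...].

issued = [0, 1]

slot 0 (MUL): ISSUE — free A2,Mu1,Ld2,B1 rp3 wp1
slot 1 (BR): ISSUE — free A2,Mu1,Ld2,B0 rp1 wp1
slot 2 (MUL): stall RD_PORT — free A2,Mu1,Ld2,B0 rp1 wp1
slot 3 (BR): stall FU — free A2,Mu1,Ld2,B0 rp1 wp1
slot 4 (ALU): stall RD_PORT — free A2,Mu1,Ld2,B0 rp1 wp1
slot 5 (MUL): stall RD_PORT — free A2,Mu1,Ld2,B0 rp1 wp1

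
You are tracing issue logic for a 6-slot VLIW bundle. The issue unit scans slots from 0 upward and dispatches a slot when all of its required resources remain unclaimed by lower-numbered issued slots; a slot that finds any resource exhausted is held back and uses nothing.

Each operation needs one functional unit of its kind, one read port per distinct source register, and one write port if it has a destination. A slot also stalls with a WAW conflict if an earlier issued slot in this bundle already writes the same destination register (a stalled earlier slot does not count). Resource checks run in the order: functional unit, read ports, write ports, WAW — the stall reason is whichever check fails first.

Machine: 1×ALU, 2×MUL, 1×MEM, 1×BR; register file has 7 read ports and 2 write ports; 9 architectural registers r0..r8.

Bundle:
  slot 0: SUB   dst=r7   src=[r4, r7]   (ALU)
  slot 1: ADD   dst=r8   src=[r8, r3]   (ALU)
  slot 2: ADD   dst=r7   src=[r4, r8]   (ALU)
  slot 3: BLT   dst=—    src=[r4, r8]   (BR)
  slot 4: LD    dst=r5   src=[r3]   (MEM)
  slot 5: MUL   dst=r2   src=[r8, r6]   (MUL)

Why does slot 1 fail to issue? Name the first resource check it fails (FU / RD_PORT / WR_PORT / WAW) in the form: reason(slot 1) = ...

(0) want 1×ALU +2rd +1wr — yes → AL0|MU2|ME1|BR1|rd5|wr1
(1) want 1×ALU +2rd +1wr — FU → AL0|MU2|ME1|BR1|rd5|wr1
(2) want 1×ALU +2rd +1wr — FU → AL0|MU2|ME1|BR1|rd5|wr1
(3) want 1×BR +2rd +0wr — yes → AL0|MU2|ME1|BR0|rd3|wr1
(4) want 1×MEM +1rd +1wr — yes → AL0|MU2|ME0|BR0|rd2|wr0
(5) want 1×MUL +2rd +1wr — WR_PORT → AL0|MU2|ME0|BR0|rd2|wr0

reason(slot 1) = FU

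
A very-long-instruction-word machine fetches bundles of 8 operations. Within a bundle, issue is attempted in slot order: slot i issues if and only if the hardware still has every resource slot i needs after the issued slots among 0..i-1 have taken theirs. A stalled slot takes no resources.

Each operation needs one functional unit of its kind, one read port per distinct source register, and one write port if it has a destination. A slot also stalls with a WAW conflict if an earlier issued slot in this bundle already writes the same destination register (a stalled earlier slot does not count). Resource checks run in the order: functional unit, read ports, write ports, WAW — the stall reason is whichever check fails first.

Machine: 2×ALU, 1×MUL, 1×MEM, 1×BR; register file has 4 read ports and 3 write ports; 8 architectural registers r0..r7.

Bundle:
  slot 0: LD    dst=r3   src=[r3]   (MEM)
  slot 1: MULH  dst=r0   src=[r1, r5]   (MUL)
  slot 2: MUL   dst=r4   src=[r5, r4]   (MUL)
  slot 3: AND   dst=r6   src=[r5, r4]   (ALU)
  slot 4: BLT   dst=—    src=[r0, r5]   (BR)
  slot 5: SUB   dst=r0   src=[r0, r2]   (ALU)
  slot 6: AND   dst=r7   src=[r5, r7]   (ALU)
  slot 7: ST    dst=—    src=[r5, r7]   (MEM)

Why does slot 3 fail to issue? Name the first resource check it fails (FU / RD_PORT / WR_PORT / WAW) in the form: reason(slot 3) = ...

reason(slot 3) = RD_PORT

#0 MEM src=r3 dispatched  <A:2 Mu:1 Ld:0 B:1 rd:3 wr:2>
#1 MUL src=r1,r5 dispatched  <A:2 Mu:0 Ld:0 B:1 rd:1 wr:1>
#2 MUL src=r5,r4 held:FU  <A:2 Mu:0 Ld:0 B:1 rd:1 wr:1>
#3 ALU src=r5,r4 held:RD_PORT  <A:2 Mu:0 Ld:0 B:1 rd:1 wr:1>
#4 BR src=r0,r5 held:RD_PORT  <A:2 Mu:0 Ld:0 B:1 rd:1 wr:1>
#5 ALU src=r0,r2 held:RD_PORT  <A:2 Mu:0 Ld:0 B:1 rd:1 wr:1>
#6 ALU src=r5,r7 held:RD_PORT  <A:2 Mu:0 Ld:0 B:1 rd:1 wr:1>
#7 MEM src=r5,r7 held:FU  <A:2 Mu:0 Ld:0 B:1 rd:1 wr:1>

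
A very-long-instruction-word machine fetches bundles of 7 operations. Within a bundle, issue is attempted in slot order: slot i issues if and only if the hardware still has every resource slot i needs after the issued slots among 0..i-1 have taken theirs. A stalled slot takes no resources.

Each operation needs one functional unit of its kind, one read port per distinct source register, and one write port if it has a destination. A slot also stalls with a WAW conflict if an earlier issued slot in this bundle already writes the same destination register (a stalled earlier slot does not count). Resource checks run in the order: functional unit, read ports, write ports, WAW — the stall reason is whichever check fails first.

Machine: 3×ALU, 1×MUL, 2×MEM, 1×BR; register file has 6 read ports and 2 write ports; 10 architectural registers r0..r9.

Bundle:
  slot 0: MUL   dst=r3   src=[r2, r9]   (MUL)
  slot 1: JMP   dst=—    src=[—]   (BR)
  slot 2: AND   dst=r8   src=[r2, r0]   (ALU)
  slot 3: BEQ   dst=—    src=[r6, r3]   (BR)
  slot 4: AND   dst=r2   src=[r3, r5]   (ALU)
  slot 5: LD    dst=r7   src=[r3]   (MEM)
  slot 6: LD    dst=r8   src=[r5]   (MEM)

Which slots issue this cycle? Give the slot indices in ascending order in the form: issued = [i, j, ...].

slot 0 (MUL): ISSUE — free A3,Mu0,Ld2,B1 rp4 wp1
slot 1 (BR): ISSUE — free A3,Mu0,Ld2,B0 rp4 wp1
slot 2 (ALU): ISSUE — free A2,Mu0,Ld2,B0 rp2 wp0
slot 3 (BR): stall FU — free A2,Mu0,Ld2,B0 rp2 wp0
slot 4 (ALU): stall WR_PORT — free A2,Mu0,Ld2,B0 rp2 wp0
slot 5 (MEM): stall WR_PORT — free A2,Mu0,Ld2,B0 rp2 wp0
slot 6 (MEM): stall WR_PORT — free A2,Mu0,Ld2,B0 rp2 wp0

issued = [0, 1, 2]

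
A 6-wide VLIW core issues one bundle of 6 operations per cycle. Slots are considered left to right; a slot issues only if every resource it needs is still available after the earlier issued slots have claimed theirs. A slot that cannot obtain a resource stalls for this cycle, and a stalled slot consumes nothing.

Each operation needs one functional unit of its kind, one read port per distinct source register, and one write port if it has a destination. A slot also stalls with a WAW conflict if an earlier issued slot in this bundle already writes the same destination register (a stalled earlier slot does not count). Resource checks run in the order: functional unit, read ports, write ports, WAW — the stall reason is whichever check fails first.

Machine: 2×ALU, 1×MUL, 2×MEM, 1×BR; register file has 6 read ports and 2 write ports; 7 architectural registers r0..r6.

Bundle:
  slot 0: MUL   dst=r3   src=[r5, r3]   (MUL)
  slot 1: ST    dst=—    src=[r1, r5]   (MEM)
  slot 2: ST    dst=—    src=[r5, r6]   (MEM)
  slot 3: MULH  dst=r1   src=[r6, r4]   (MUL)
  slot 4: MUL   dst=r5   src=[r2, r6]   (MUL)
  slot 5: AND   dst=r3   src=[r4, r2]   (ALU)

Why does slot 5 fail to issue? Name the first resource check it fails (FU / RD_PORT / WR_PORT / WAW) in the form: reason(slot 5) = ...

reason(slot 5) = RD_PORT

[0] MUL needs rd=2 wr=1: ok; after: ALU=2 MUL=0 MEM=2 BR=1, R=4, W=1
[1] MEM needs rd=2 wr=0: ok; after: ALU=2 MUL=0 MEM=1 BR=1, R=2, W=1
[2] MEM needs rd=2 wr=0: ok; after: ALU=2 MUL=0 MEM=0 BR=1, R=0, W=1
[3] MUL needs rd=2 wr=1: FU; after: ALU=2 MUL=0 MEM=0 BR=1, R=0, W=1
[4] MUL needs rd=2 wr=1: FU; after: ALU=2 MUL=0 MEM=0 BR=1, R=0, W=1
[5] ALU needs rd=2 wr=1: RD_PORT; after: ALU=2 MUL=0 MEM=0 BR=1, R=0, W=1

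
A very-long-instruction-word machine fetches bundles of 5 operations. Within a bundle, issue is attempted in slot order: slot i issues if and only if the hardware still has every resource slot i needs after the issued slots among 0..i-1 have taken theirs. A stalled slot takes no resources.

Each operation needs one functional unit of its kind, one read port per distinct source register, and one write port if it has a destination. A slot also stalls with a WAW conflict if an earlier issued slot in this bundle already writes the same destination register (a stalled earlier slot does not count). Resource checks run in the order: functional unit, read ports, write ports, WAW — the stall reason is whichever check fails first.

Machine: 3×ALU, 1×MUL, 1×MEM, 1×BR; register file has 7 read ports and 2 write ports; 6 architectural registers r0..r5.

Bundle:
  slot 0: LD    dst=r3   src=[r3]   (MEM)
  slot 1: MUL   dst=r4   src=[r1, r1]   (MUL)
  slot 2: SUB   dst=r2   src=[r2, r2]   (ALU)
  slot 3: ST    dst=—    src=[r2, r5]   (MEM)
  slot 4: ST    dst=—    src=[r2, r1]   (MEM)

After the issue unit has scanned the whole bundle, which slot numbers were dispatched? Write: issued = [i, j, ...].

(0) want 1×MEM +1rd +1wr — yes → AL3|MU1|ME0|BR1|rd6|wr1
(1) want 1×MUL +1rd +1wr — yes → AL3|MU0|ME0|BR1|rd5|wr0
(2) want 1×ALU +1rd +1wr — WR_PORT → AL3|MU0|ME0|BR1|rd5|wr0
(3) want 1×MEM +2rd +0wr — FU → AL3|MU0|ME0|BR1|rd5|wr0
(4) want 1×MEM +2rd +0wr — FU → AL3|MU0|ME0|BR1|rd5|wr0

issued = [0, 1]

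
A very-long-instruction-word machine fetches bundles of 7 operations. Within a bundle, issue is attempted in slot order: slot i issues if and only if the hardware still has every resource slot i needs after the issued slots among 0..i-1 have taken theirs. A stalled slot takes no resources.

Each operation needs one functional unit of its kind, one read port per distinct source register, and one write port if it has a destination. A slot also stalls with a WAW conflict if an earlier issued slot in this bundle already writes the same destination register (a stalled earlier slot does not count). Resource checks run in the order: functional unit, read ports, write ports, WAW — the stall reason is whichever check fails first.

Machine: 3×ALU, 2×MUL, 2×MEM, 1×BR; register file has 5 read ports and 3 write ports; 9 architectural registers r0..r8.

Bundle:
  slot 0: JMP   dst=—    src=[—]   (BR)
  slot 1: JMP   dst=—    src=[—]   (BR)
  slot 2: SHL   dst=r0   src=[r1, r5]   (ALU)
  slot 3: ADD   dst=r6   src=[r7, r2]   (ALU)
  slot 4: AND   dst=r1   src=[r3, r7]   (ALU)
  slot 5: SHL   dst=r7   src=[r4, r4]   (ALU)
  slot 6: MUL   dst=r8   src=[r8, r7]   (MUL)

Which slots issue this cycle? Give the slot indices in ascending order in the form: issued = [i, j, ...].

slot 0 (BR): ISSUE — free A3,Mu2,Ld2,B0 rp5 wp3
slot 1 (BR): stall FU — free A3,Mu2,Ld2,B0 rp5 wp3
slot 2 (ALU): ISSUE — free A2,Mu2,Ld2,B0 rp3 wp2
slot 3 (ALU): ISSUE — free A1,Mu2,Ld2,B0 rp1 wp1
slot 4 (ALU): stall RD_PORT — free A1,Mu2,Ld2,B0 rp1 wp1
slot 5 (ALU): ISSUE — free A0,Mu2,Ld2,B0 rp0 wp0
slot 6 (MUL): stall RD_PORT — free A0,Mu2,Ld2,B0 rp0 wp0

issued = [0, 2, 3, 5]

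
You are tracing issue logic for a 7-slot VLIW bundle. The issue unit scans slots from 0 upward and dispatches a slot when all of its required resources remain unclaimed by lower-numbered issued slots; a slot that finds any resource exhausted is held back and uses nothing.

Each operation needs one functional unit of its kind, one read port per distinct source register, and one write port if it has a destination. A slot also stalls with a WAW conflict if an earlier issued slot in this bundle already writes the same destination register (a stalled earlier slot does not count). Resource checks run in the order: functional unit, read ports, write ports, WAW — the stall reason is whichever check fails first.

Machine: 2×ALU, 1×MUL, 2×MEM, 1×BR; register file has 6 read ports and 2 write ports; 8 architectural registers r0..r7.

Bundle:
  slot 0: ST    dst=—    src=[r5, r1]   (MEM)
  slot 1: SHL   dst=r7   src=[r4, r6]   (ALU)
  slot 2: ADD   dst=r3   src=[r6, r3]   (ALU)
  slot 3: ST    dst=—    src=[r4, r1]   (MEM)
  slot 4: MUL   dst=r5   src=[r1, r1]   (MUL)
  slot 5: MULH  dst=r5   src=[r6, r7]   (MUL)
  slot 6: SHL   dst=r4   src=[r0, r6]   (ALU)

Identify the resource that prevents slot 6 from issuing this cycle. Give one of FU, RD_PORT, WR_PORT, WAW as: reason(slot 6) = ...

reason(slot 6) = FU

#0 MEM src=r5,r1 dispatched  <A:2 Mu:1 Ld:1 B:1 rd:4 wr:2>
#1 ALU src=r4,r6 dispatched  <A:1 Mu:1 Ld:1 B:1 rd:2 wr:1>
#2 ALU src=r6,r3 dispatched  <A:0 Mu:1 Ld:1 B:1 rd:0 wr:0>
#3 MEM src=r4,r1 held:RD_PORT  <A:0 Mu:1 Ld:1 B:1 rd:0 wr:0>
#4 MUL src=r1,r1 held:RD_PORT  <A:0 Mu:1 Ld:1 B:1 rd:0 wr:0>
#5 MUL src=r6,r7 held:RD_PORT  <A:0 Mu:1 Ld:1 B:1 rd:0 wr:0>
#6 ALU src=r0,r6 held:FU  <A:0 Mu:1 Ld:1 B:1 rd:0 wr:0>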